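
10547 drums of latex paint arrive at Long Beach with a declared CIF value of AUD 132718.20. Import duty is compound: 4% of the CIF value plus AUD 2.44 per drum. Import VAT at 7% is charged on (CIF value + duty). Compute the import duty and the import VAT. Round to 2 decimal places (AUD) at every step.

Import duty: AUD 31043.41; import VAT: AUD 11463.31

Ad valorem component: 132718.20 × 4% = 5308.73
Specific component: 10547 × 2.44 = 25734.68
Import duty = 5308.73 + 25734.68 = 31043.41
VAT base = CIF + duty = 132718.20 + 31043.41 = 163761.61
Import VAT = 163761.61 × 7% = 11463.31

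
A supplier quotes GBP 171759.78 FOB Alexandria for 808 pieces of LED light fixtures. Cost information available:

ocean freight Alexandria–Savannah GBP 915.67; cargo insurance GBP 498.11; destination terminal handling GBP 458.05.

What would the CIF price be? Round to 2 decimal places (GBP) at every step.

CIF price: GBP 173173.56

Not relevant to the conversion: destination terminal — on the buyer under both terms; not part of either seller's price.
From FOB to CIF, the seller additionally bears: freight, insurance.
CIF price = 171759.78 + 915.67 + 498.11 = 173173.56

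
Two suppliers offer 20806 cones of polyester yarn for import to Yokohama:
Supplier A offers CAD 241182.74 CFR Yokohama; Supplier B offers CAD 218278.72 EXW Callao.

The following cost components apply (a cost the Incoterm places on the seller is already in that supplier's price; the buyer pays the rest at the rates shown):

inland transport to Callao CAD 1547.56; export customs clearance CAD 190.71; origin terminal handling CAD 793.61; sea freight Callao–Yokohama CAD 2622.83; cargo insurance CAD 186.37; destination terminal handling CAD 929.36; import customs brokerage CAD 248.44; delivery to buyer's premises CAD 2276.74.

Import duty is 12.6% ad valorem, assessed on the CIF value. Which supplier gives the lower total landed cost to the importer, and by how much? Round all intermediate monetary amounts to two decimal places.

Supplier B is cheaper by CAD 19985.73

Supplier A (CFR):
CIF value = CFR price + insurance = 241182.74 + 186.37 = 241369.11
Import duty = 241369.11 × 12.6% = 30412.51
Buyer bears (A): 186.37 + 929.36 + 248.44 + 2276.74 = 3640.91
Landed cost (A) = invoice 241182.74 + 3640.91 + duty 30412.51 = 275236.16
Supplier B (EXW):
CIF value = EXW price + inland to port + export clearance + origin terminal + freight + insurance = 218278.72 + 1547.56 + 190.71 + 793.61 + 2622.83 + 186.37 = 223619.80
Import duty = 223619.80 × 12.6% = 28176.09
Buyer bears (B): 1547.56 + 190.71 + 793.61 + 2622.83 + 186.37 + 929.36 + 248.44 + 2276.74 = 8795.62
Landed cost (B) = invoice 218278.72 + 8795.62 + duty 28176.09 = 255250.43
Difference = |275236.16 − 255250.43| = 19985.73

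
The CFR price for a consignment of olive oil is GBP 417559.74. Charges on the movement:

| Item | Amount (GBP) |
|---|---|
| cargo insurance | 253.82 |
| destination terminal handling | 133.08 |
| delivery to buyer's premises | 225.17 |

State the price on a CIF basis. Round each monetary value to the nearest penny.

Not relevant to the conversion: delivery, destination terminal — on the buyer under both terms; not part of either seller's price.
From CFR to CIF, the seller additionally bears: insurance.
CIF price = 417559.74 + 253.82 = 417813.56

CIF price: GBP 417813.56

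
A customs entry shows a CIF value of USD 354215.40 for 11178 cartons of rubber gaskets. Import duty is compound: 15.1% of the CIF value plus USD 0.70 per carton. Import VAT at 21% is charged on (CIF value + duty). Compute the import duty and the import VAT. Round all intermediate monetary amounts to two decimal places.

Import duty: USD 61311.13; import VAT: USD 87260.57

Ad valorem component: 354215.40 × 15.1% = 53486.53
Specific component: 11178 × 0.70 = 7824.60
Import duty = 53486.53 + 7824.60 = 61311.13
VAT base = CIF + duty = 354215.40 + 61311.13 = 415526.53
Import VAT = 415526.53 × 21% = 87260.57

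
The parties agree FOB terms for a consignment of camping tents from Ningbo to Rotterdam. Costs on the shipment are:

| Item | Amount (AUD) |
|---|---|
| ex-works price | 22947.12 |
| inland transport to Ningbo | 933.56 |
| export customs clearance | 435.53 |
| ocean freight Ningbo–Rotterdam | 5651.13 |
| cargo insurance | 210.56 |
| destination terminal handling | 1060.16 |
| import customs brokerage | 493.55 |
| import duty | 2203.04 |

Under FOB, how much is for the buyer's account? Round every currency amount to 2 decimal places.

Buyer's account: AUD 9618.44

FOB: the seller bears costs until goods are on board at the origin port; the buyer bears freight, insurance and all costs thereafter.
Seller's account: goods 22947.12 + inland to port 933.56 + export clearance 435.53 = 24316.21
Buyer's account: freight 5651.13 + insurance 210.56 + destination terminal 1060.16 + brokerage 493.55 + duty 2203.04 = 9618.44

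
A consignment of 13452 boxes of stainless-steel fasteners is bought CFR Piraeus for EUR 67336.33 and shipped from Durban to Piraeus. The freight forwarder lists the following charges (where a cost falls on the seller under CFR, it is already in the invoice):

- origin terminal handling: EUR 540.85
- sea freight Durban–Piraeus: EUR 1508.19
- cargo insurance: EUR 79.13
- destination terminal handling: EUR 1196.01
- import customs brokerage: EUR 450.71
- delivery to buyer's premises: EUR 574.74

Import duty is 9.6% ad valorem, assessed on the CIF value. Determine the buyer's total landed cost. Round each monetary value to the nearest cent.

Total landed cost: EUR 76108.80

CFR: the seller pays costs through ocean freight to the destination port, but not insurance.
Already in the invoice (seller's account under CFR): origin terminal, freight — exclude.
CIF value = CFR price + insurance = 67336.33 + 79.13 = 67415.46
Import duty = 67415.46 × 9.6% = 6471.88
Buyer bears: insurance 79.13 + destination terminal 1196.01 + brokerage 450.71 + delivery 574.74 + duty 6471.88 = 8772.47
Landed cost = invoice 67336.33 + 8772.47 = 76108.80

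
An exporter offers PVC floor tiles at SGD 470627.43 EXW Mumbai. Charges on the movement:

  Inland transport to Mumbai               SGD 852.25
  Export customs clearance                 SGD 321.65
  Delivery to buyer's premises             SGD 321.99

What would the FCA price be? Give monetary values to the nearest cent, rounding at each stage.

Not relevant to the conversion: delivery — on the buyer under both terms; not part of either seller's price.
From EXW to FCA, the seller additionally bears: inland to port, export clearance.
FCA price = 470627.43 + 852.25 + 321.65 = 471801.33

FCA price: SGD 471801.33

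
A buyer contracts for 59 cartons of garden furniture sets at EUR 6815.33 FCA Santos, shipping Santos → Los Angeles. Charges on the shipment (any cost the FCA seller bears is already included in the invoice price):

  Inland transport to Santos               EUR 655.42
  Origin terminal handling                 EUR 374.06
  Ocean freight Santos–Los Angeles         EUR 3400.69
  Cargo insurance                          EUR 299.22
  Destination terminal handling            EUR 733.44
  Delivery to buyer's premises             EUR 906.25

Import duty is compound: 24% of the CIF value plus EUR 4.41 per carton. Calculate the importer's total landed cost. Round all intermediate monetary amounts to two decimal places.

Total landed cost: EUR 15402.61

FCA: the seller delivers export-cleared goods to the carrier; the buyer bears costs from that point.
Already in the invoice (seller's account under FCA): inland to port — exclude.
CIF value = FCA price + origin terminal + freight + insurance = 6815.33 + 374.06 + 3400.69 + 299.22 = 10889.30
Ad valorem component: 10889.30 × 24% = 2613.43
Specific component: 59 × 4.41 = 260.19
Import duty = 2613.43 + 260.19 = 2873.62
Buyer bears: origin terminal 374.06 + freight 3400.69 + insurance 299.22 + destination terminal 733.44 + delivery 906.25 + duty 2873.62 = 8587.28
Landed cost = invoice 6815.33 + 8587.28 = 15402.61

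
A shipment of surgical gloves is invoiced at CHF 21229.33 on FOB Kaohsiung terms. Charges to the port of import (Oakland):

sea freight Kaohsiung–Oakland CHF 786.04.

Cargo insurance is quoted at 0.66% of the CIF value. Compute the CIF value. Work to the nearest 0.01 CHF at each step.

Let C be the CIF value. C = FOB price + freight + 0.66% × C
C − 0.66% × C = 21229.33 + 786.04
0.9934 × C = 22015.37
C = 22015.37 / 0.9934 = 22161.64
Insurance premium = 0.66% × 22161.64 = 146.27

CIF value: CHF 22161.64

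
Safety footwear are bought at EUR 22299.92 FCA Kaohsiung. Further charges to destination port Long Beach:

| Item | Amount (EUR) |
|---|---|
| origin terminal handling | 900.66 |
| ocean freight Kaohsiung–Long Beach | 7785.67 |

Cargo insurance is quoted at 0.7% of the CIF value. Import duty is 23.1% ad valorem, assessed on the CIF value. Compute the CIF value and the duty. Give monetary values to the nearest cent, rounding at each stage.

CIF value: EUR 31204.68; import duty: EUR 7208.28

Let C be the CIF value. C = FCA price + pre-shipment costs + freight + 0.7% × C
C − 0.7% × C = 22299.92 + 900.66 + 7785.67
0.993 × C = 30986.25
C = 30986.25 / 0.993 = 31204.68
Insurance premium = 0.7% × 31204.68 = 218.43
Import duty = 31204.68 × 23.1% = 7208.28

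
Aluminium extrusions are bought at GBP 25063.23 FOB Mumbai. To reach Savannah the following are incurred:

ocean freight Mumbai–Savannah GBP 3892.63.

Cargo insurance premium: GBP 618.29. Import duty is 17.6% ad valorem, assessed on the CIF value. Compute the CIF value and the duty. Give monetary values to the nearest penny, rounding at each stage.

CIF value: GBP 29574.15; import duty: GBP 5205.05

CIF = FOB price + freight + insurance
CIF = 25063.23 + 3892.63 + 618.29 = 29574.15
Import duty = 29574.15 × 17.6% = 5205.05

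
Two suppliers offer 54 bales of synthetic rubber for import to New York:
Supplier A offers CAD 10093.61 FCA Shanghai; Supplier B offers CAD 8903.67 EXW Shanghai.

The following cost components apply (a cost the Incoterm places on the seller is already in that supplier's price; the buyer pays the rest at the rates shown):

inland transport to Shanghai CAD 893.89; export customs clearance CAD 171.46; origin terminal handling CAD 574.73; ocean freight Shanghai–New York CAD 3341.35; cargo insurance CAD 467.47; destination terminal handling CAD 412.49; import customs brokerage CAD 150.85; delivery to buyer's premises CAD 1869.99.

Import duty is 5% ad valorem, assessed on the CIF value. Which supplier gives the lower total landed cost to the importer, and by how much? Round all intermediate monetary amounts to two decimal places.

Supplier B is cheaper by CAD 130.82

Supplier A (FCA):
CIF value = FCA price + origin terminal + freight + insurance = 10093.61 + 574.73 + 3341.35 + 467.47 = 14477.16
Import duty = 14477.16 × 5% = 723.86
Buyer bears (A): 574.73 + 3341.35 + 467.47 + 412.49 + 150.85 + 1869.99 = 6816.88
Landed cost (A) = invoice 10093.61 + 6816.88 + duty 723.86 = 17634.35
Supplier B (EXW):
CIF value = EXW price + inland to port + export clearance + origin terminal + freight + insurance = 8903.67 + 893.89 + 171.46 + 574.73 + 3341.35 + 467.47 = 14352.57
Import duty = 14352.57 × 5% = 717.63
Buyer bears (B): 893.89 + 171.46 + 574.73 + 3341.35 + 467.47 + 412.49 + 150.85 + 1869.99 = 7882.23
Landed cost (B) = invoice 8903.67 + 7882.23 + duty 717.63 = 17503.53
Difference = |17634.35 − 17503.53| = 130.82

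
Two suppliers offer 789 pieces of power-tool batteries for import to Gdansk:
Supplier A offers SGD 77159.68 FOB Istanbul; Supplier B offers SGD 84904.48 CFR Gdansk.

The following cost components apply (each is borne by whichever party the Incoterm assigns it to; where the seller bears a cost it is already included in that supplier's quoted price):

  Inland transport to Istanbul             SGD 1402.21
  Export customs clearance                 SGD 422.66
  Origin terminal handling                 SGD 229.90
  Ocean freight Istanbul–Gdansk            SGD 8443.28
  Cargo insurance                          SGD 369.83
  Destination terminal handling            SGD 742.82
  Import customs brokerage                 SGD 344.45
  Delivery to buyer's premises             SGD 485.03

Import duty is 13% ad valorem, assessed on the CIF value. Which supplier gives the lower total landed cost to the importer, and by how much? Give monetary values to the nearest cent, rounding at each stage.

Supplier B is cheaper by SGD 789.28

Supplier A (FOB):
CIF value = FOB price + freight + insurance = 77159.68 + 8443.28 + 369.83 = 85972.79
Import duty = 85972.79 × 13% = 11176.46
Buyer bears (A): 8443.28 + 369.83 + 742.82 + 344.45 + 485.03 = 10385.41
Landed cost (A) = invoice 77159.68 + 10385.41 + duty 11176.46 = 98721.55
Supplier B (CFR):
CIF value = CFR price + insurance = 84904.48 + 369.83 = 85274.31
Import duty = 85274.31 × 13% = 11085.66
Buyer bears (B): 369.83 + 742.82 + 344.45 + 485.03 = 1942.13
Landed cost (B) = invoice 84904.48 + 1942.13 + duty 11085.66 = 97932.27
Difference = |98721.55 − 97932.27| = 789.28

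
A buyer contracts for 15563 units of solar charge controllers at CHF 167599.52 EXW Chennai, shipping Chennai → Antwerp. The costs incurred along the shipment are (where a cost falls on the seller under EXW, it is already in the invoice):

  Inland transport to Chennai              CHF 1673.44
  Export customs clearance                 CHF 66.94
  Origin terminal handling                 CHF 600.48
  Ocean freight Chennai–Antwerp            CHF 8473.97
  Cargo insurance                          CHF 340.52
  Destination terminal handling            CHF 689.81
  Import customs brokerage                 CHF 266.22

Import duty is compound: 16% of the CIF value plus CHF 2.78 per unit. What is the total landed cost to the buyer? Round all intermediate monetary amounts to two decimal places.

Total landed cost: CHF 251576.82

EXW: the seller makes goods available at their premises; the buyer bears all onward costs.
CIF value = EXW price + inland to port + export clearance + origin terminal + freight + insurance = 167599.52 + 1673.44 + 66.94 + 600.48 + 8473.97 + 340.52 = 178754.87
Ad valorem component: 178754.87 × 16% = 28600.78
Specific component: 15563 × 2.78 = 43265.14
Import duty = 28600.78 + 43265.14 = 71865.92
Buyer bears: inland to port 1673.44 + export clearance 66.94 + origin terminal 600.48 + freight 8473.97 + insurance 340.52 + destination terminal 689.81 + brokerage 266.22 + duty 71865.92 = 83977.30
Landed cost = invoice 167599.52 + 83977.30 = 251576.82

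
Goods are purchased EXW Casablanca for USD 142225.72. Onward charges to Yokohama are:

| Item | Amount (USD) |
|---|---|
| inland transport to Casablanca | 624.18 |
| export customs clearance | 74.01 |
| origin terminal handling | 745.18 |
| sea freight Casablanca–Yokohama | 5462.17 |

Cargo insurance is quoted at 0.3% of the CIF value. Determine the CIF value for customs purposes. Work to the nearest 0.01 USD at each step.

CIF value: USD 149580.00

Let C be the CIF value. C = EXW price + pre-shipment costs + freight + 0.3% × C
C − 0.3% × C = 142225.72 + 624.18 + 74.01 + 745.18 + 5462.17
0.997 × C = 149131.26
C = 149131.26 / 0.997 = 149580.00
Insurance premium = 0.3% × 149580.00 = 448.74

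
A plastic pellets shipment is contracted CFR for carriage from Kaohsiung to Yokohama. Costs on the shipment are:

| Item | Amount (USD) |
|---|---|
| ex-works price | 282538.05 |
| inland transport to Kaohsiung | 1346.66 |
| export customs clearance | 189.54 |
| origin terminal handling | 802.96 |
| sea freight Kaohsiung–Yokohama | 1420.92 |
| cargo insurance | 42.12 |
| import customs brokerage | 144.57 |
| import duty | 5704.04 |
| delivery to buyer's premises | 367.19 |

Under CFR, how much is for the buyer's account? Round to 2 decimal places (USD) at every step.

Buyer's account: USD 6257.92

CFR: the seller pays costs through ocean freight to the destination port, but not insurance.
Seller's account: goods 282538.05 + inland to port 1346.66 + export clearance 189.54 + origin terminal 802.96 + freight 1420.92 = 286298.13
Buyer's account: insurance 42.12 + brokerage 144.57 + duty 5704.04 + delivery 367.19 = 6257.92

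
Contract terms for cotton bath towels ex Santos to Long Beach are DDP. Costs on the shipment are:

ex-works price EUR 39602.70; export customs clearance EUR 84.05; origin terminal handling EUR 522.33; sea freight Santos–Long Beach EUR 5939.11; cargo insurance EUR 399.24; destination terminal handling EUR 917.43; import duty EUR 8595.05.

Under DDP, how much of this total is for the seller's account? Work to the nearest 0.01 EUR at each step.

Seller's account: EUR 56059.91

DDP: the seller bears all costs including import duty.
Seller's account: goods 39602.70 + export clearance 84.05 + origin terminal 522.33 + freight 5939.11 + insurance 399.24 + destination terminal 917.43 + duty 8595.05 = 56059.91
Buyer's account: 0.00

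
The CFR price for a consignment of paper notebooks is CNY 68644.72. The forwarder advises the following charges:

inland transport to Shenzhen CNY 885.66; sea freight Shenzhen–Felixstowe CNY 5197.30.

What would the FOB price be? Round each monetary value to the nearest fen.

FOB price: CNY 63447.42

Not relevant to the conversion: inland to port — on the seller under both CFR and FOB; already in the CFR price and stays in the FOB price.
From CFR to FOB, the seller no longer bears: freight.
FOB price = 68644.72 − 5197.30 = 63447.42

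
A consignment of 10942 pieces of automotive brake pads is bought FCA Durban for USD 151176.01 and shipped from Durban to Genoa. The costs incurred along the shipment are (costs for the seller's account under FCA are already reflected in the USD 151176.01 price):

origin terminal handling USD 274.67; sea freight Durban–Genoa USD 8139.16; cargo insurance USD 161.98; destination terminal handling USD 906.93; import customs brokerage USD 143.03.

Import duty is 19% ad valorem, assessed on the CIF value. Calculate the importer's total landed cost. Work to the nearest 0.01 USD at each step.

FCA: the seller delivers export-cleared goods to the carrier; the buyer bears costs from that point.
CIF value = FCA price + origin terminal + freight + insurance = 151176.01 + 274.67 + 8139.16 + 161.98 = 159751.82
Import duty = 159751.82 × 19% = 30352.85
Buyer bears: origin terminal 274.67 + freight 8139.16 + insurance 161.98 + destination terminal 906.93 + brokerage 143.03 + duty 30352.85 = 39978.62
Landed cost = invoice 151176.01 + 39978.62 = 191154.63

Total landed cost: USD 191154.63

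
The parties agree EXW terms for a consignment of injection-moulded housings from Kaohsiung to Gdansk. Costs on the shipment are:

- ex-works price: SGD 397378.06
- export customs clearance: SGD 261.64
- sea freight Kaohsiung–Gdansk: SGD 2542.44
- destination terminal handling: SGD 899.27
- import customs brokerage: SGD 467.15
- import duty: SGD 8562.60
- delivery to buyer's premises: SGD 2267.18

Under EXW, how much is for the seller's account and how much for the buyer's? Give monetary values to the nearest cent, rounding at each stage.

Seller: SGD 397378.06; buyer: SGD 15000.28

EXW: the seller makes goods available at their premises; the buyer bears all onward costs.
Seller's account: goods 397378.06 = 397378.06
Buyer's account: export clearance 261.64 + freight 2542.44 + destination terminal 899.27 + brokerage 467.15 + duty 8562.60 + delivery 2267.18 = 15000.28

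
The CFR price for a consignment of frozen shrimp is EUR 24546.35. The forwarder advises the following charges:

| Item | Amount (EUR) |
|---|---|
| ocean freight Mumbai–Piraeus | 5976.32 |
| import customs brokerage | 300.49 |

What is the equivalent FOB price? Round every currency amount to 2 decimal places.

Not relevant to the conversion: brokerage — on the buyer under both terms; not part of either seller's price.
From CFR to FOB, the seller no longer bears: freight.
FOB price = 24546.35 − 5976.32 = 18570.03

FOB price: EUR 18570.03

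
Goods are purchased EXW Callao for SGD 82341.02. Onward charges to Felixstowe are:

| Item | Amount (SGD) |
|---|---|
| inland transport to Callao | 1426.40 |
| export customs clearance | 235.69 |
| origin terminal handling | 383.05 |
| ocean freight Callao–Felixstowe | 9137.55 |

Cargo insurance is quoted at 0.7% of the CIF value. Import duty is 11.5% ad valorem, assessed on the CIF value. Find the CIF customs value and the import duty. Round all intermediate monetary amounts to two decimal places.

CIF value: SGD 94182.99; import duty: SGD 10831.04

Let C be the CIF value. C = EXW price + pre-shipment costs + freight + 0.7% × C
C − 0.7% × C = 82341.02 + 1426.40 + 235.69 + 383.05 + 9137.55
0.993 × C = 93523.71
C = 93523.71 / 0.993 = 94182.99
Insurance premium = 0.7% × 94182.99 = 659.28
Import duty = 94182.99 × 11.5% = 10831.04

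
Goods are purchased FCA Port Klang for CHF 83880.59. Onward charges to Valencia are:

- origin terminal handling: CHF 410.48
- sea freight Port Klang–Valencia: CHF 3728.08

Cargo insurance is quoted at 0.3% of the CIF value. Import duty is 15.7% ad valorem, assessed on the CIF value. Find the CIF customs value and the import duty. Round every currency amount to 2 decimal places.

Let C be the CIF value. C = FCA price + pre-shipment costs + freight + 0.3% × C
C − 0.3% × C = 83880.59 + 410.48 + 3728.08
0.997 × C = 88019.15
C = 88019.15 / 0.997 = 88284.00
Insurance premium = 0.3% × 88284.00 = 264.85
Import duty = 88284.00 × 15.7% = 13860.59

CIF value: CHF 88284.00; import duty: CHF 13860.59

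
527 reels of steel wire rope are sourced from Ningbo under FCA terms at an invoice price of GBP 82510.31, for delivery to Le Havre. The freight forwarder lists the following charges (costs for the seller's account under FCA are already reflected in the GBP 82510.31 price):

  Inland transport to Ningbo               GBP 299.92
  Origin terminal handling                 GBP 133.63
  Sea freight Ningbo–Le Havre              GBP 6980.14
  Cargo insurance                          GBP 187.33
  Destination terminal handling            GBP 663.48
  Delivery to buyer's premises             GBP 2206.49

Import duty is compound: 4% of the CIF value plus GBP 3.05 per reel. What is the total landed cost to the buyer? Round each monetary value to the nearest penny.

FCA: the seller delivers export-cleared goods to the carrier; the buyer bears costs from that point.
Already in the invoice (seller's account under FCA): inland to port — exclude.
CIF value = FCA price + origin terminal + freight + insurance = 82510.31 + 133.63 + 6980.14 + 187.33 = 89811.41
Ad valorem component: 89811.41 × 4% = 3592.46
Specific component: 527 × 3.05 = 1607.35
Import duty = 3592.46 + 1607.35 = 5199.81
Buyer bears: origin terminal 133.63 + freight 6980.14 + insurance 187.33 + destination terminal 663.48 + delivery 2206.49 + duty 5199.81 = 15370.88
Landed cost = invoice 82510.31 + 15370.88 = 97881.19

Total landed cost: GBP 97881.19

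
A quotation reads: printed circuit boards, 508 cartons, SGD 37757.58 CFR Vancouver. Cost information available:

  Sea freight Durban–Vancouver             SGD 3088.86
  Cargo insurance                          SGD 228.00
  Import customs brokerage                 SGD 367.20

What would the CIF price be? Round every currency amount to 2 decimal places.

CIF price: SGD 37985.58

Not relevant to the conversion: freight — on the seller under both CFR and CIF; already in the CFR price and stays in the CIF price. brokerage — on the buyer under both terms; not part of either seller's price.
From CFR to CIF, the seller additionally bears: insurance.
CIF price = 37757.58 + 228.00 = 37985.58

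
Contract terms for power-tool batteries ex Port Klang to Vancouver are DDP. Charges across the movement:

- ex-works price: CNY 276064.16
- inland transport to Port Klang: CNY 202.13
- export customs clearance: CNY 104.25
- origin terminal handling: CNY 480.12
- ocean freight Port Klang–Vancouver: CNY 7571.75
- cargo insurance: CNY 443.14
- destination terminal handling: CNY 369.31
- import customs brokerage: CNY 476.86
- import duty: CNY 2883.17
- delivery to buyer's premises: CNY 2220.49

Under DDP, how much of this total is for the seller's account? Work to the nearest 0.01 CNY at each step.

DDP: the seller bears all costs including import duty.
Seller's account: goods 276064.16 + inland to port 202.13 + export clearance 104.25 + origin terminal 480.12 + freight 7571.75 + insurance 443.14 + destination terminal 369.31 + brokerage 476.86 + duty 2883.17 + delivery 2220.49 = 290815.38
Buyer's account: 0.00

Seller's account: CNY 290815.38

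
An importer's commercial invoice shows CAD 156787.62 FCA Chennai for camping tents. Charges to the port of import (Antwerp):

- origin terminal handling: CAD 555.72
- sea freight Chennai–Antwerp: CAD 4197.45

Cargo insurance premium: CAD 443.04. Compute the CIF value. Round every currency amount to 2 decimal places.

CIF value: CAD 161983.83

CIF = FCA price + pre-shipment costs + freight + insurance
CIF = 156787.62 + 555.72 + 4197.45 + 443.04 = 161983.83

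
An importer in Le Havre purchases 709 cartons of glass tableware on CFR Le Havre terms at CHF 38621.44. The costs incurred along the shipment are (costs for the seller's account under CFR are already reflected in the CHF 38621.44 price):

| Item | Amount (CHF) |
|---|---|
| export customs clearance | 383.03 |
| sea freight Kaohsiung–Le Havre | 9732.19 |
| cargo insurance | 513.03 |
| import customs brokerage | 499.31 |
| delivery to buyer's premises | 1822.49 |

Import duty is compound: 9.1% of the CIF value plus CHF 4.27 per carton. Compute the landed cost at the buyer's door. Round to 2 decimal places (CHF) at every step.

Total landed cost: CHF 48044.94

CFR: the seller pays costs through ocean freight to the destination port, but not insurance.
Already in the invoice (seller's account under CFR): export clearance, freight — exclude.
CIF value = CFR price + insurance = 38621.44 + 513.03 = 39134.47
Ad valorem component: 39134.47 × 9.1% = 3561.24
Specific component: 709 × 4.27 = 3027.43
Import duty = 3561.24 + 3027.43 = 6588.67
Buyer bears: insurance 513.03 + brokerage 499.31 + delivery 1822.49 + duty 6588.67 = 9423.50
Landed cost = invoice 38621.44 + 9423.50 = 48044.94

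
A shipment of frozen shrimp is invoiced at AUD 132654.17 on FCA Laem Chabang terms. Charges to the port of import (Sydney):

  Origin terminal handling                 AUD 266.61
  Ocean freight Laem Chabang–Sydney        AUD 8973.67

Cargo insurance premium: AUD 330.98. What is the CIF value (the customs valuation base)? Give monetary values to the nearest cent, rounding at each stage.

CIF = FCA price + pre-shipment costs + freight + insurance
CIF = 132654.17 + 266.61 + 8973.67 + 330.98 = 142225.43

CIF value: AUD 142225.43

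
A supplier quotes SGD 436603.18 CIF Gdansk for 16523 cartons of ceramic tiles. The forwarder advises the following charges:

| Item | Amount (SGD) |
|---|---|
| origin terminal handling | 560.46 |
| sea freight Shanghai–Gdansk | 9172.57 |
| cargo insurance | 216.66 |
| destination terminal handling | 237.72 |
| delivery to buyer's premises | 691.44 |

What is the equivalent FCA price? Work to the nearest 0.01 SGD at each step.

Not relevant to the conversion: destination terminal, delivery — on the buyer under both terms; not part of either seller's price.
From CIF to FCA, the seller no longer bears: origin terminal, freight, insurance.
FCA price = 436603.18 − 560.46 − 9172.57 − 216.66 = 426653.49

FCA price: SGD 426653.49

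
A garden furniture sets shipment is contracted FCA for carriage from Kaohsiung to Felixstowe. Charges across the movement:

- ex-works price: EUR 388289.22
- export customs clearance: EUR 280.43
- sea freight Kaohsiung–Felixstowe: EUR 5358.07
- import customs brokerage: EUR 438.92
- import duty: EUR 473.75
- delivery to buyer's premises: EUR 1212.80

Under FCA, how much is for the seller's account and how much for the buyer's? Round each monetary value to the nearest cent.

FCA: the seller delivers export-cleared goods to the carrier; the buyer bears costs from that point.
Seller's account: goods 388289.22 + export clearance 280.43 = 388569.65
Buyer's account: freight 5358.07 + brokerage 438.92 + duty 473.75 + delivery 1212.80 = 7483.54

Seller: EUR 388569.65; buyer: EUR 7483.54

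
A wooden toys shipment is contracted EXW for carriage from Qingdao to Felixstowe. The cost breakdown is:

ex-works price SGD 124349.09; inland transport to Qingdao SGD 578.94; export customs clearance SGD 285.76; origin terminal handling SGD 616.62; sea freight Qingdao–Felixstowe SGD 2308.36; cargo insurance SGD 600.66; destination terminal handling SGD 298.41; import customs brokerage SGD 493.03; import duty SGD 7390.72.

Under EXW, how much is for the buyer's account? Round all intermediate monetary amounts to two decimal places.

EXW: the seller makes goods available at their premises; the buyer bears all onward costs.
Seller's account: goods 124349.09 = 124349.09
Buyer's account: inland to port 578.94 + export clearance 285.76 + origin terminal 616.62 + freight 2308.36 + insurance 600.66 + destination terminal 298.41 + brokerage 493.03 + duty 7390.72 = 12572.50

Buyer's account: SGD 12572.50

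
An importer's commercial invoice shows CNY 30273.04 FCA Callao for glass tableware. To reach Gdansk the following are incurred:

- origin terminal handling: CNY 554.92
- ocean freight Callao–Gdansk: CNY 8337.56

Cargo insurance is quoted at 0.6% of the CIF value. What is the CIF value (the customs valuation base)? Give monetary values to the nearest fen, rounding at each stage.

CIF value: CNY 39401.93

Let C be the CIF value. C = FCA price + pre-shipment costs + freight + 0.6% × C
C − 0.6% × C = 30273.04 + 554.92 + 8337.56
0.994 × C = 39165.52
C = 39165.52 / 0.994 = 39401.93
Insurance premium = 0.6% × 39401.93 = 236.41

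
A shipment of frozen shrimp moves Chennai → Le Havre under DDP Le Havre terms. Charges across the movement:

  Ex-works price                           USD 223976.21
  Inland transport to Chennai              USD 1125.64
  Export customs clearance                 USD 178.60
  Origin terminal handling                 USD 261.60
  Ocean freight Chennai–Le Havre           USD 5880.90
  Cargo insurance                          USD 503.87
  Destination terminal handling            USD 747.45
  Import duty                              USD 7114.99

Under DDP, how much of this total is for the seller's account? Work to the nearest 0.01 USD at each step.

Seller's account: USD 239789.26

DDP: the seller bears all costs including import duty.
Seller's account: goods 223976.21 + inland to port 1125.64 + export clearance 178.60 + origin terminal 261.60 + freight 5880.90 + insurance 503.87 + destination terminal 747.45 + duty 7114.99 = 239789.26
Buyer's account: 0.00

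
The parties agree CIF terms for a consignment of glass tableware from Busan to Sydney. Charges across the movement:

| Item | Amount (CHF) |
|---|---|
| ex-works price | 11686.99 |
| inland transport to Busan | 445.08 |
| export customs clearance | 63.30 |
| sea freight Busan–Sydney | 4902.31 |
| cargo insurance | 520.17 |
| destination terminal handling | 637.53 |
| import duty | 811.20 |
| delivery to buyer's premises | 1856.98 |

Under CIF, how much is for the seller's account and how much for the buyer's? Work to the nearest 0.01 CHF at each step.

Seller: CHF 17617.85; buyer: CHF 3305.71

CIF: the seller pays costs through ocean freight and marine insurance to the destination port.
Seller's account: goods 11686.99 + inland to port 445.08 + export clearance 63.30 + freight 4902.31 + insurance 520.17 = 17617.85
Buyer's account: destination terminal 637.53 + duty 811.20 + delivery 1856.98 = 3305.71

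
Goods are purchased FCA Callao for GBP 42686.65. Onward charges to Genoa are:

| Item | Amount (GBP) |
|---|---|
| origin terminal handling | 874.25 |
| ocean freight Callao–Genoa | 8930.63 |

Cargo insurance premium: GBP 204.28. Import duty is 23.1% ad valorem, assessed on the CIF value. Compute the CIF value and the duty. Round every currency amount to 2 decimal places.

CIF value: GBP 52695.81; import duty: GBP 12172.73

CIF = FCA price + pre-shipment costs + freight + insurance
CIF = 42686.65 + 874.25 + 8930.63 + 204.28 = 52695.81
Import duty = 52695.81 × 23.1% = 12172.73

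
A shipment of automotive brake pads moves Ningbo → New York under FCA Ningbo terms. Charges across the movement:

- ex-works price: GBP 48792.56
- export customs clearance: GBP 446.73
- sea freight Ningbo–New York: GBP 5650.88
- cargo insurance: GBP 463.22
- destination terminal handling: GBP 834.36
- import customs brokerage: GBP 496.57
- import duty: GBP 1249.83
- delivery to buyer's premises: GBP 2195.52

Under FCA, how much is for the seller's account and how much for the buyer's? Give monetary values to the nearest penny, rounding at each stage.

Seller: GBP 49239.29; buyer: GBP 10890.38

FCA: the seller delivers export-cleared goods to the carrier; the buyer bears costs from that point.
Seller's account: goods 48792.56 + export clearance 446.73 = 49239.29
Buyer's account: freight 5650.88 + insurance 463.22 + destination terminal 834.36 + brokerage 496.57 + duty 1249.83 + delivery 2195.52 = 10890.38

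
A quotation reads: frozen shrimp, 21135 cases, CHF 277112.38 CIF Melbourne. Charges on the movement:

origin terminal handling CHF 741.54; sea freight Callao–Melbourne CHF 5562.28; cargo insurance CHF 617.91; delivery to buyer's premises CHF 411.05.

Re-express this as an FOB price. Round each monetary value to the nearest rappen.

FOB price: CHF 270932.19

Not relevant to the conversion: origin terminal — on the seller under both CIF and FOB; already in the CIF price and stays in the FOB price. delivery — on the buyer under both terms; not part of either seller's price.
From CIF to FOB, the seller no longer bears: freight, insurance.
FOB price = 277112.38 − 5562.28 − 617.91 = 270932.19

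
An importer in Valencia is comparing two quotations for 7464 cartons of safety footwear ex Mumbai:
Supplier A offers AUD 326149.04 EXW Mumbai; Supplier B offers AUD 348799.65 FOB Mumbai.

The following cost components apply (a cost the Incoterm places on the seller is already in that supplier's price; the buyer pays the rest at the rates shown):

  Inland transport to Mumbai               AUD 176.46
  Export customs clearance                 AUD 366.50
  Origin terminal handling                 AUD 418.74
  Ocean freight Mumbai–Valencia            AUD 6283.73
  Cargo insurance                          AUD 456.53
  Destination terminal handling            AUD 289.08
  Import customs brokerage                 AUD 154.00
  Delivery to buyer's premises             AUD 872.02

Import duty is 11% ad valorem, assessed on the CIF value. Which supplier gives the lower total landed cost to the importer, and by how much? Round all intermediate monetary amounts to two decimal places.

Supplier A (EXW):
CIF value = EXW price + inland to port + export clearance + origin terminal + freight + insurance = 326149.04 + 176.46 + 366.50 + 418.74 + 6283.73 + 456.53 = 333851.00
Import duty = 333851.00 × 11% = 36723.61
Buyer bears (A): 176.46 + 366.50 + 418.74 + 6283.73 + 456.53 + 289.08 + 154.00 + 872.02 = 9017.06
Landed cost (A) = invoice 326149.04 + 9017.06 + duty 36723.61 = 371889.71
Supplier B (FOB):
CIF value = FOB price + freight + insurance = 348799.65 + 6283.73 + 456.53 = 355539.91
Import duty = 355539.91 × 11% = 39109.39
Buyer bears (B): 6283.73 + 456.53 + 289.08 + 154.00 + 872.02 = 8055.36
Landed cost (B) = invoice 348799.65 + 8055.36 + duty 39109.39 = 395964.40
Difference = |371889.71 − 395964.40| = 24074.69

Supplier A is cheaper by AUD 24074.69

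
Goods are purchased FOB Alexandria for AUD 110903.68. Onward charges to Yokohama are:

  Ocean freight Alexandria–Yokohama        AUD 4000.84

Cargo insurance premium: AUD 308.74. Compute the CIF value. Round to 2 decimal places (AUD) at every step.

CIF value: AUD 115213.26

CIF = FOB price + freight + insurance
CIF = 110903.68 + 4000.84 + 308.74 = 115213.26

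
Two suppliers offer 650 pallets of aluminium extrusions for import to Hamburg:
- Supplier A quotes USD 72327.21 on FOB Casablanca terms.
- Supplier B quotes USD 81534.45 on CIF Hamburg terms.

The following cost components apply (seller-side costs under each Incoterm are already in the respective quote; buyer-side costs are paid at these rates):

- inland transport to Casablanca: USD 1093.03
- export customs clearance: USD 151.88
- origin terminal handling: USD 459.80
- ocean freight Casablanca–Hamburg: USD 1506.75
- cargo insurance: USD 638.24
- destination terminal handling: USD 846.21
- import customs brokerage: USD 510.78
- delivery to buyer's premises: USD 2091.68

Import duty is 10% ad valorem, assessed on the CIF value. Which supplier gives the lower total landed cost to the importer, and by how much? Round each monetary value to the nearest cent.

Supplier A is cheaper by USD 7768.48

Supplier A (FOB):
CIF value = FOB price + freight + insurance = 72327.21 + 1506.75 + 638.24 = 74472.20
Import duty = 74472.20 × 10% = 7447.22
Buyer bears (A): 1506.75 + 638.24 + 846.21 + 510.78 + 2091.68 = 5593.66
Landed cost (A) = invoice 72327.21 + 5593.66 + duty 7447.22 = 85368.09
Supplier B (CIF):
The CIF price already equals the CIF value: 81534.45
Import duty = 81534.45 × 10% = 8153.45
Buyer bears (B): 846.21 + 510.78 + 2091.68 = 3448.67
Landed cost (B) = invoice 81534.45 + 3448.67 + duty 8153.45 = 93136.57
Difference = |85368.09 − 93136.57| = 7768.48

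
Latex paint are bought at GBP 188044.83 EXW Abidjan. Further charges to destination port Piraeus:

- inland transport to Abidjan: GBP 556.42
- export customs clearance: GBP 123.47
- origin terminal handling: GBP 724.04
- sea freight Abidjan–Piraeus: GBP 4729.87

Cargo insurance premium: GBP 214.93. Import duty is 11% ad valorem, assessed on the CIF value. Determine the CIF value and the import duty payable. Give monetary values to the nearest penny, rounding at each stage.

CIF value: GBP 194393.56; import duty: GBP 21383.29

CIF = EXW price + pre-shipment costs + freight + insurance
CIF = 188044.83 + 556.42 + 123.47 + 724.04 + 4729.87 + 214.93 = 194393.56
Import duty = 194393.56 × 11% = 21383.29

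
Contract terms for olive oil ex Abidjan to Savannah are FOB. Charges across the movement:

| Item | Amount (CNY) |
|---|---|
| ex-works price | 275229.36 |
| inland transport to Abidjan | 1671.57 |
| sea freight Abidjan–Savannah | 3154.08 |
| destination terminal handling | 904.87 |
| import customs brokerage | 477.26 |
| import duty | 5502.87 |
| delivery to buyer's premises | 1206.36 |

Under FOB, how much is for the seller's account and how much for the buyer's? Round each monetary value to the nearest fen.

FOB: the seller bears costs until goods are on board at the origin port; the buyer bears freight, insurance and all costs thereafter.
Seller's account: goods 275229.36 + inland to port 1671.57 = 276900.93
Buyer's account: freight 3154.08 + destination terminal 904.87 + brokerage 477.26 + duty 5502.87 + delivery 1206.36 = 11245.44

Seller: CNY 276900.93; buyer: CNY 11245.44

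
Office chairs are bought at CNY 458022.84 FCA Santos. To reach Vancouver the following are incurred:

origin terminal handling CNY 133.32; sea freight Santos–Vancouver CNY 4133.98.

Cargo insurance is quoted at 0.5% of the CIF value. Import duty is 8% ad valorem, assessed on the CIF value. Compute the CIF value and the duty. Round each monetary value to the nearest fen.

CIF value: CNY 464613.21; import duty: CNY 37169.06

Let C be the CIF value. C = FCA price + pre-shipment costs + freight + 0.5% × C
C − 0.5% × C = 458022.84 + 133.32 + 4133.98
0.995 × C = 462290.14
C = 462290.14 / 0.995 = 464613.21
Insurance premium = 0.5% × 464613.21 = 2323.07
Import duty = 464613.21 × 8% = 37169.06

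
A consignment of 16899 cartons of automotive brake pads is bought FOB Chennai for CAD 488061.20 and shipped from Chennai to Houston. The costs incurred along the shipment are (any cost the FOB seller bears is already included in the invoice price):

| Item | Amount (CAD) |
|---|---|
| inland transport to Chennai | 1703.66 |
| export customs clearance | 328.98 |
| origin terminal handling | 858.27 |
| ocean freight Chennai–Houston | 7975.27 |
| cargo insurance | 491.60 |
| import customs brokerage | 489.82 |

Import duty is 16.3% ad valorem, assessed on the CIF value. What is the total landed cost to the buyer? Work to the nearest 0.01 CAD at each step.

FOB: the seller bears costs until goods are on board at the origin port; the buyer bears freight, insurance and all costs thereafter.
Already in the invoice (seller's account under FOB): inland to port, export clearance, origin terminal — exclude.
CIF value = FOB price + freight + insurance = 488061.20 + 7975.27 + 491.60 = 496528.07
Import duty = 496528.07 × 16.3% = 80934.08
Buyer bears: freight 7975.27 + insurance 491.60 + brokerage 489.82 + duty 80934.08 = 89890.77
Landed cost = invoice 488061.20 + 89890.77 = 577951.97

Total landed cost: CAD 577951.97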